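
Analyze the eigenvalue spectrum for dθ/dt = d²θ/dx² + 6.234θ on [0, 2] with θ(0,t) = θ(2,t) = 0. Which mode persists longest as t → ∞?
Eigenvalues: λₙ = n²π²/2² - 6.234.
First three modes:
  n=1: λ₁ = π²/2² - 6.234 ≈ -3.767
  n=2: λ₂ = 4π²/2² - 6.234 ≈ 3.636
  n=3: λ₃ = 9π²/2² - 6.234 ≈ 15.973
Since π²/2² ≈ 2.467 < 6.234, λ₁ < 0.
The n=1 mode grows fastest (−λₙ is largest for n=1) → dominates.
Asymptotic: θ ~ c₁ sin(πx/2) e^{3.767t} (exponential growth at rate −λ₁ ≈ 3.767).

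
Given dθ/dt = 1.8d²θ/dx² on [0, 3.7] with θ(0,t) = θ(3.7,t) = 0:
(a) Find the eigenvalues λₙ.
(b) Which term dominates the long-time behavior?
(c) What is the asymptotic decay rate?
Eigenvalues: λₙ = 1.8n²π²/3.7².
First three modes:
  n=1: λ₁ = 1.8π²/3.7² ≈ 1.298
  n=2: λ₂ = 7.2π²/3.7² ≈ 5.191 (4× faster decay)
  n=3: λ₃ = 16.2π²/3.7² ≈ 11.679 (9× faster decay)
As t → ∞, higher modes decay exponentially faster. The n=1 mode dominates: θ ~ c₁ sin(πx/3.7) e^{-λ₁t}.
Decay rate: λ₁ = 1.8π²/3.7² ≈ 1.298.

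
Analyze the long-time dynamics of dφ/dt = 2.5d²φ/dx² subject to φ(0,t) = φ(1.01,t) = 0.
Long-time behavior: φ → 0. Heat diffuses out through both boundaries.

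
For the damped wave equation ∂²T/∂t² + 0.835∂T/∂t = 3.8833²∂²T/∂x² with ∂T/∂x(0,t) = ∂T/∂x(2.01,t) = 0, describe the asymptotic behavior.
T → constant (steady state). Damping (γ=0.835) dissipates the nonconstant modes; with Neumann BCs the spatial average obeys M''+γM'=0 and tends to a finite limit.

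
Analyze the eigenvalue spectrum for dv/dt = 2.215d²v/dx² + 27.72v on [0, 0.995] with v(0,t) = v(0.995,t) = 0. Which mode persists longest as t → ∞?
Eigenvalues: λₙ = 2.215n²π²/0.995² - 27.72.
First three modes:
  n=1: λ₁ = 2.215π²/0.995² - 27.72 ≈ -5.639
  n=2: λ₂ = 8.86π²/0.995² - 27.72 ≈ 60.606
  n=3: λ₃ = 19.935π²/0.995² - 27.72 ≈ 171.013
Since 2.215π²/0.995² ≈ 22.081 < 27.72, λ₁ < 0.
The n=1 mode grows fastest (−λₙ is largest for n=1) → dominates.
Asymptotic: v ~ c₁ sin(πx/0.995) e^{5.639t} (exponential growth at rate −λ₁ ≈ 5.639).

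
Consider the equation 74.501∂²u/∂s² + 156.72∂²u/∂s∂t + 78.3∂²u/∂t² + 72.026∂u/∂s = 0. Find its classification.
Hyperbolic. (A = 74.501, B = 156.72, C = 78.3 gives B² - 4AC = 1227.4452.)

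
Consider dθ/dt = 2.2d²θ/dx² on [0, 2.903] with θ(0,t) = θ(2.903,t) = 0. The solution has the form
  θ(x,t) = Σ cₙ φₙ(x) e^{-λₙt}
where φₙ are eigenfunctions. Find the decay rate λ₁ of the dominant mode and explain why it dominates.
Eigenvalues: λₙ = 2.2n²π²/2.903².
First three modes:
  n=1: λ₁ = 2.2π²/2.903² ≈ 2.576
  n=2: λ₂ = 8.8π²/2.903² ≈ 10.306 (4× faster decay)
  n=3: λ₃ = 19.8π²/2.903² ≈ 23.188 (9× faster decay)
As t → ∞, higher modes decay exponentially faster. The n=1 mode dominates: θ ~ c₁ sin(πx/2.903) e^{-λ₁t}.
Decay rate: λ₁ = 2.2π²/2.903² ≈ 2.576.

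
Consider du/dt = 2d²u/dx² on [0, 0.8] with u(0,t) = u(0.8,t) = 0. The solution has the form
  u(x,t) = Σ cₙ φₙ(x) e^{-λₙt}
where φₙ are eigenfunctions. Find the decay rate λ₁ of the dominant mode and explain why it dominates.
Eigenvalues: λₙ = 2n²π²/0.8².
First three modes:
  n=1: λ₁ = 2π²/0.8² ≈ 30.843
  n=2: λ₂ = 8π²/0.8² ≈ 123.37 (4× faster decay)
  n=3: λ₃ = 18π²/0.8² ≈ 277.583 (9× faster decay)
As t → ∞, higher modes decay exponentially faster. The n=1 mode dominates: u ~ c₁ sin(πx/0.8) e^{-λ₁t}.
Decay rate: λ₁ = 2π²/0.8² ≈ 30.843.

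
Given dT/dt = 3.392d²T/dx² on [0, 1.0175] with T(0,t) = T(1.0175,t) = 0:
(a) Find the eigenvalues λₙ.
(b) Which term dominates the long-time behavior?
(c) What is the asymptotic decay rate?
Eigenvalues: λₙ = 3.392n²π²/1.0175².
First three modes:
  n=1: λ₁ = 3.392π²/1.0175² ≈ 32.336
  n=2: λ₂ = 13.568π²/1.0175² ≈ 129.344 (4× faster decay)
  n=3: λ₃ = 30.528π²/1.0175² ≈ 291.024 (9× faster decay)
As t → ∞, higher modes decay exponentially faster. The n=1 mode dominates: T ~ c₁ sin(πx/1.0175) e^{-λ₁t}.
Decay rate: λ₁ = 3.392π²/1.0175² ≈ 32.336.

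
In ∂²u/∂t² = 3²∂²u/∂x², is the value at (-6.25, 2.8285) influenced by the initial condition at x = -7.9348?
Yes. The domain of dependence is [-14.7355, 2.2355], and -7.9348 ∈ [-14.7355, 2.2355].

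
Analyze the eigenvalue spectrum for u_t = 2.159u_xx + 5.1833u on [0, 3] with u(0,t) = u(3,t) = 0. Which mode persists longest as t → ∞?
Eigenvalues: λₙ = 2.159n²π²/3² - 5.1833.
First three modes:
  n=1: λ₁ = 2.159π²/3² - 5.1833 ≈ -2.816
  n=2: λ₂ = 8.636π²/3² - 5.1833 ≈ 4.287
  n=3: λ₃ = 19.431π²/3² - 5.1833 ≈ 16.125
Since 2.159π²/3² ≈ 2.368 < 5.1833, λ₁ < 0.
The n=1 mode grows fastest (−λₙ is largest for n=1) → dominates.
Asymptotic: u ~ c₁ sin(πx/3) e^{2.816t} (exponential growth at rate −λ₁ ≈ 2.816).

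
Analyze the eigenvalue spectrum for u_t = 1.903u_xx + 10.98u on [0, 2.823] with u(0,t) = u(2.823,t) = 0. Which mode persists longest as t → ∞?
Eigenvalues: λₙ = 1.903n²π²/2.823² - 10.98.
First three modes:
  n=1: λ₁ = 1.903π²/2.823² - 10.98 ≈ -8.623
  n=2: λ₂ = 7.612π²/2.823² - 10.98 ≈ -1.553
  n=3: λ₃ = 17.127π²/2.823² - 10.98 ≈ 10.231
Since 1.903π²/2.823² ≈ 2.357 < 10.98, λ₁ < 0.
The n=1 mode grows fastest (−λₙ is largest for n=1) → dominates.
Asymptotic: u ~ c₁ sin(πx/2.823) e^{8.623t} (exponential growth at rate −λ₁ ≈ 8.623).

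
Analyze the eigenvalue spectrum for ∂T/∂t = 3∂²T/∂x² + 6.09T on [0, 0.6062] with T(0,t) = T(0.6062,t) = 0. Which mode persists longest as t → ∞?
Eigenvalues: λₙ = 3n²π²/0.6062² - 6.09.
First three modes:
  n=1: λ₁ = 3π²/0.6062² - 6.09 ≈ 74.483
  n=2: λ₂ = 12π²/0.6062² - 6.09 ≈ 316.202
  n=3: λ₃ = 27π²/0.6062² - 6.09 ≈ 719.066
Since 3π²/0.6062² ≈ 80.573 > 6.09, all λₙ > 0.
The n=1 mode decays slowest → dominates as t → ∞.
Asymptotic: T ~ c₁ sin(πx/0.6062) e^{-λ₁t} with decay rate λ₁ ≈ 74.483.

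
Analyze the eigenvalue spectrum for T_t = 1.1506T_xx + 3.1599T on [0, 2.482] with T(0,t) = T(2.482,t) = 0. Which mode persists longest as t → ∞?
Eigenvalues: λₙ = 1.1506n²π²/2.482² - 3.1599.
First three modes:
  n=1: λ₁ = 1.1506π²/2.482² - 3.1599 ≈ -1.316
  n=2: λ₂ = 4.6024π²/2.482² - 3.1599 ≈ 4.214
  n=3: λ₃ = 10.3554π²/2.482² - 3.1599 ≈ 13.431
Since 1.1506π²/2.482² ≈ 1.843 < 3.1599, λ₁ < 0.
The n=1 mode grows fastest (−λₙ is largest for n=1) → dominates.
Asymptotic: T ~ c₁ sin(πx/2.482) e^{1.316t} (exponential growth at rate −λ₁ ≈ 1.316).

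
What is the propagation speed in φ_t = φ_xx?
Infinite. The heat equation is parabolic, not hyperbolic, so disturbances propagate instantly.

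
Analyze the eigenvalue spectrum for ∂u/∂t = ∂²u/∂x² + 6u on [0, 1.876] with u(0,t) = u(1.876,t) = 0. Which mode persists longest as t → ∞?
Eigenvalues: λₙ = n²π²/1.876² - 6.
First three modes:
  n=1: λ₁ = π²/1.876² - 6 ≈ -3.196
  n=2: λ₂ = 4π²/1.876² - 6 ≈ 5.217
  n=3: λ₃ = 9π²/1.876² - 6 ≈ 19.239
Since π²/1.876² ≈ 2.804 < 6, λ₁ < 0.
The n=1 mode grows fastest (−λₙ is largest for n=1) → dominates.
Asymptotic: u ~ c₁ sin(πx/1.876) e^{3.196t} (exponential growth at rate −λ₁ ≈ 3.196).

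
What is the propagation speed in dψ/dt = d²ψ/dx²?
Infinite. The heat equation is parabolic, not hyperbolic, so disturbances propagate instantly.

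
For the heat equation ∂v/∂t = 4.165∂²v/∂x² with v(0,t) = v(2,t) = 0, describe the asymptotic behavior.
v → 0. Heat diffuses out through both boundaries.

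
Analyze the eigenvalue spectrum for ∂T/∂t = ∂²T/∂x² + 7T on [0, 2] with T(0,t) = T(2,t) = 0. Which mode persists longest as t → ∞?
Eigenvalues: λₙ = n²π²/2² - 7.
First three modes:
  n=1: λ₁ = π²/2² - 7 ≈ -4.533
  n=2: λ₂ = 4π²/2² - 7 ≈ 2.87
  n=3: λ₃ = 9π²/2² - 7 ≈ 15.207
Since π²/2² ≈ 2.467 < 7, λ₁ < 0.
The n=1 mode grows fastest (−λₙ is largest for n=1) → dominates.
Asymptotic: T ~ c₁ sin(πx/2) e^{4.533t} (exponential growth at rate −λ₁ ≈ 4.533).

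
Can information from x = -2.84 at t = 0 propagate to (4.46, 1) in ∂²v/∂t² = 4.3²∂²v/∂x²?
No. The domain of dependence is [0.16, 8.76], and -2.84 is outside this interval.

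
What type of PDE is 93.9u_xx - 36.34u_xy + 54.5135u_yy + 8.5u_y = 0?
With A = 93.9, B = -36.34, C = 54.5135, the discriminant is -19154.675. This is an elliptic PDE.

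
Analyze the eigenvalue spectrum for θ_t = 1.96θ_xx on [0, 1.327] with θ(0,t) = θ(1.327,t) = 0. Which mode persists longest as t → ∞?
Eigenvalues: λₙ = 1.96n²π²/1.327².
First three modes:
  n=1: λ₁ = 1.96π²/1.327² ≈ 10.985
  n=2: λ₂ = 7.84π²/1.327² ≈ 43.941 (4× faster decay)
  n=3: λ₃ = 17.64π²/1.327² ≈ 98.868 (9× faster decay)
As t → ∞, higher modes decay exponentially faster. The n=1 mode dominates: θ ~ c₁ sin(πx/1.327) e^{-λ₁t}.
Decay rate: λ₁ = 1.96π²/1.327² ≈ 10.985.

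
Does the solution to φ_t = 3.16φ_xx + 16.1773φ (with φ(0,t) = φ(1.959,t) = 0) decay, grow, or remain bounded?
φ grows unboundedly. Reaction dominates diffusion (r=16.1773 > κπ²/L²≈8.13); solution grows exponentially.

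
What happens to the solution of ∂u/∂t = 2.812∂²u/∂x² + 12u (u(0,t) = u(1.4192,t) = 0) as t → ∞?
u → 0. Diffusion dominates reaction (r=12 < κπ²/L²≈13.78); solution decays.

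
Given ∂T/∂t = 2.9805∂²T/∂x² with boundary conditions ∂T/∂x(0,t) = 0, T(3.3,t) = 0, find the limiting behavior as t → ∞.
T → 0. Heat escapes through the Dirichlet boundary.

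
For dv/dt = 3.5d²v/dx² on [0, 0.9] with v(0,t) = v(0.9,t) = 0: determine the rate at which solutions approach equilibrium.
Eigenvalues: λₙ = 3.5n²π²/0.9².
First three modes:
  n=1: λ₁ = 3.5π²/0.9² ≈ 42.646
  n=2: λ₂ = 14π²/0.9² ≈ 170.586 (4× faster decay)
  n=3: λ₃ = 31.5π²/0.9² ≈ 383.818 (9× faster decay)
As t → ∞, higher modes decay exponentially faster. The n=1 mode dominates: v ~ c₁ sin(πx/0.9) e^{-λ₁t}.
Decay rate: λ₁ = 3.5π²/0.9² ≈ 42.646.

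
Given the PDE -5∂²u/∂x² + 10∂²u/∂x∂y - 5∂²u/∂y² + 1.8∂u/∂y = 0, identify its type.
The second-order coefficients are A = -5, B = 10, C = -5. Since B² - 4AC = 0 = 0, this is a parabolic PDE.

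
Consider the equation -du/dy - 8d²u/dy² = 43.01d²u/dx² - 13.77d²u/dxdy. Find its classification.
Rewriting in standard form: -43.01d²u/dx² + 13.77d²u/dxdy - 8d²u/dy² - du/dy = 0. Elliptic. (A = -43.01, B = 13.77, C = -8 gives B² - 4AC = -1186.7071.)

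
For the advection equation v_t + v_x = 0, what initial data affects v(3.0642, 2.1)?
A single point: x = 0.9642. The characteristic through (3.0642, 2.1) is x - 1t = const, so x = 3.0642 - 1·2.1 = 0.9642.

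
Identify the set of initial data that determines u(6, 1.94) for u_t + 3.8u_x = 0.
A single point: x = -1.372. The characteristic through (6, 1.94) is x - 3.8t = const, so x = 6 - 3.8·1.94 = -1.372.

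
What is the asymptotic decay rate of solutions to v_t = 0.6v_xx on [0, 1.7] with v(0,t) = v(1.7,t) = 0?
Eigenvalues: λₙ = 0.6n²π²/1.7².
First three modes:
  n=1: λ₁ = 0.6π²/1.7² ≈ 2.049
  n=2: λ₂ = 2.4π²/1.7² ≈ 8.196 (4× faster decay)
  n=3: λ₃ = 5.4π²/1.7² ≈ 18.441 (9× faster decay)
As t → ∞, higher modes decay exponentially faster. The n=1 mode dominates: v ~ c₁ sin(πx/1.7) e^{-λ₁t}.
Decay rate: λ₁ = 0.6π²/1.7² ≈ 2.049.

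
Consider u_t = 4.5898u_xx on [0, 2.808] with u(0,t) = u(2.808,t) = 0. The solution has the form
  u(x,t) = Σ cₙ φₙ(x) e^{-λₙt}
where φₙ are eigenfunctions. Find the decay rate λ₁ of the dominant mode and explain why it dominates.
Eigenvalues: λₙ = 4.5898n²π²/2.808².
First three modes:
  n=1: λ₁ = 4.5898π²/2.808² ≈ 5.745
  n=2: λ₂ = 18.3592π²/2.808² ≈ 22.98 (4× faster decay)
  n=3: λ₃ = 41.3082π²/2.808² ≈ 51.706 (9× faster decay)
As t → ∞, higher modes decay exponentially faster. The n=1 mode dominates: u ~ c₁ sin(πx/2.808) e^{-λ₁t}.
Decay rate: λ₁ = 4.5898π²/2.808² ≈ 5.745.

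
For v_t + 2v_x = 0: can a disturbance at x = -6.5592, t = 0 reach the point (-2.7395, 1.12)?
No. Only data at x = -4.9795 affects (-2.7395, 1.12). Advection has one-way propagation along characteristics.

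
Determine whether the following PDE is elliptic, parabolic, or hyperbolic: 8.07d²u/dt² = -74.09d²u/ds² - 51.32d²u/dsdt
Rewriting in standard form: 74.09d²u/ds² + 51.32d²u/dsdt + 8.07d²u/dt² = 0. Coefficients: A = 74.09, B = 51.32, C = 8.07. B² - 4AC = 242.1172, which is positive, so the equation is hyperbolic.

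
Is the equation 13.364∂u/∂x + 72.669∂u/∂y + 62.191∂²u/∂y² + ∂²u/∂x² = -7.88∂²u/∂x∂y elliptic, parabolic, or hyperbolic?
Rewriting in standard form: ∂²u/∂x² + 7.88∂²u/∂x∂y + 62.191∂²u/∂y² + 13.364∂u/∂x + 72.669∂u/∂y = 0. Computing B² - 4AC with A = 1, B = 7.88, C = 62.191: discriminant = -186.6696 (negative). Answer: elliptic.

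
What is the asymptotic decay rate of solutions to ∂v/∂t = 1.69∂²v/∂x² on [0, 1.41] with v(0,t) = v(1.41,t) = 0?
Eigenvalues: λₙ = 1.69n²π²/1.41².
First three modes:
  n=1: λ₁ = 1.69π²/1.41² ≈ 8.39
  n=2: λ₂ = 6.76π²/1.41² ≈ 33.559 (4× faster decay)
  n=3: λ₃ = 15.21π²/1.41² ≈ 75.508 (9× faster decay)
As t → ∞, higher modes decay exponentially faster. The n=1 mode dominates: v ~ c₁ sin(πx/1.41) e^{-λ₁t}.
Decay rate: λ₁ = 1.69π²/1.41² ≈ 8.39.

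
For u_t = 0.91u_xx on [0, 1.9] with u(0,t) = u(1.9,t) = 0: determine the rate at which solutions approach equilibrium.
Eigenvalues: λₙ = 0.91n²π²/1.9².
First three modes:
  n=1: λ₁ = 0.91π²/1.9² ≈ 2.488
  n=2: λ₂ = 3.64π²/1.9² ≈ 9.952 (4× faster decay)
  n=3: λ₃ = 8.19π²/1.9² ≈ 22.391 (9× faster decay)
As t → ∞, higher modes decay exponentially faster. The n=1 mode dominates: u ~ c₁ sin(πx/1.9) e^{-λ₁t}.
Decay rate: λ₁ = 0.91π²/1.9² ≈ 2.488.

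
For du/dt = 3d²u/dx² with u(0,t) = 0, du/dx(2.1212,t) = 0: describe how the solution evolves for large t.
u → 0. Heat escapes through the Dirichlet boundary.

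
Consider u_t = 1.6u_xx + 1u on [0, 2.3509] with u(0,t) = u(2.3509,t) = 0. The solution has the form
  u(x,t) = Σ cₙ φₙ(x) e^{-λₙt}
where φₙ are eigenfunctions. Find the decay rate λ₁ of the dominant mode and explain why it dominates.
Eigenvalues: λₙ = 1.6n²π²/2.3509² - 1.
First three modes:
  n=1: λ₁ = 1.6π²/2.3509² - 1 ≈ 1.857
  n=2: λ₂ = 6.4π²/2.3509² - 1 ≈ 10.429
  n=3: λ₃ = 14.4π²/2.3509² - 1 ≈ 24.715
Since 1.6π²/2.3509² ≈ 2.857 > 1, all λₙ > 0.
The n=1 mode decays slowest → dominates as t → ∞.
Asymptotic: u ~ c₁ sin(πx/2.3509) e^{-λ₁t} with decay rate λ₁ ≈ 1.857.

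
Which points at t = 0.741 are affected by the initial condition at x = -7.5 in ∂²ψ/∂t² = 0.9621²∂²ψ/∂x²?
Domain of influence: [-8.2129161, -6.7870839]. Data at x = -7.5 spreads outward at speed 0.9621.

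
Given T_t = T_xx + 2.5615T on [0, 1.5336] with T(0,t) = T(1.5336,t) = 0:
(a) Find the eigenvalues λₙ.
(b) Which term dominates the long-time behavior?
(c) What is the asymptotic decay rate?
Eigenvalues: λₙ = n²π²/1.5336² - 2.5615.
First three modes:
  n=1: λ₁ = π²/1.5336² - 2.5615 ≈ 1.635
  n=2: λ₂ = 4π²/1.5336² - 2.5615 ≈ 14.224
  n=3: λ₃ = 9π²/1.5336² - 2.5615 ≈ 35.206
Since π²/1.5336² ≈ 4.196 > 2.5615, all λₙ > 0.
The n=1 mode decays slowest → dominates as t → ∞.
Asymptotic: T ~ c₁ sin(πx/1.5336) e^{-λ₁t} with decay rate λ₁ ≈ 1.635.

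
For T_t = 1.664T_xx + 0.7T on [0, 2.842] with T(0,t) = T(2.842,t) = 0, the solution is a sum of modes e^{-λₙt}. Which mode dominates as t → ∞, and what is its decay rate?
Eigenvalues: λₙ = 1.664n²π²/2.842² - 0.7.
First three modes:
  n=1: λ₁ = 1.664π²/2.842² - 0.7 ≈ 1.333
  n=2: λ₂ = 6.656π²/2.842² - 0.7 ≈ 7.433
  n=3: λ₃ = 14.976π²/2.842² - 0.7 ≈ 17.6
Since 1.664π²/2.842² ≈ 2.033 > 0.7, all λₙ > 0.
The n=1 mode decays slowest → dominates as t → ∞.
Asymptotic: T ~ c₁ sin(πx/2.842) e^{-λ₁t} with decay rate λ₁ ≈ 1.333.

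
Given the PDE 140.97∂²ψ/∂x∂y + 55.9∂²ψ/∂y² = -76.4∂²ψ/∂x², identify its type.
Rewriting in standard form: 76.4∂²ψ/∂x² + 140.97∂²ψ/∂x∂y + 55.9∂²ψ/∂y² = 0. The second-order coefficients are A = 76.4, B = 140.97, C = 55.9. Since B² - 4AC = 2789.5009 > 0, this is a hyperbolic PDE.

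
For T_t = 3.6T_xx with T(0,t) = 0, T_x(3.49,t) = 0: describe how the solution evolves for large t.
T → 0. Heat escapes through the Dirichlet boundary.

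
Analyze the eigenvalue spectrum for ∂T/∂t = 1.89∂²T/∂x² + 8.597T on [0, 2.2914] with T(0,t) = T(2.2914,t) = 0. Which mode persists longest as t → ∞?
Eigenvalues: λₙ = 1.89n²π²/2.2914² - 8.597.
First three modes:
  n=1: λ₁ = 1.89π²/2.2914² - 8.597 ≈ -5.044
  n=2: λ₂ = 7.56π²/2.2914² - 8.597 ≈ 5.614
  n=3: λ₃ = 17.01π²/2.2914² - 8.597 ≈ 23.377
Since 1.89π²/2.2914² ≈ 3.553 < 8.597, λ₁ < 0.
The n=1 mode grows fastest (−λₙ is largest for n=1) → dominates.
Asymptotic: T ~ c₁ sin(πx/2.2914) e^{5.044t} (exponential growth at rate −λ₁ ≈ 5.044).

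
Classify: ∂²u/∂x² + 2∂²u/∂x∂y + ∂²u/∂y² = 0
Parabolic (discriminant = 0).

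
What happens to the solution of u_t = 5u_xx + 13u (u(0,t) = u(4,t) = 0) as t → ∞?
u grows unboundedly. Reaction dominates diffusion (r=13 > κπ²/L²≈3.08); solution grows exponentially.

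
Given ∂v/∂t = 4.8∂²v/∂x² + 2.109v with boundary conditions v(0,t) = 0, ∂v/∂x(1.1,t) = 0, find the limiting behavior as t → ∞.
v → 0. Diffusion dominates reaction (r=2.109 < κπ²/(4L²)≈9.79); solution decays.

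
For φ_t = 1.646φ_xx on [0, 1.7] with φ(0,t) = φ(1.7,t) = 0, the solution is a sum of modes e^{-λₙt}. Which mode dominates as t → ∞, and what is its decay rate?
Eigenvalues: λₙ = 1.646n²π²/1.7².
First three modes:
  n=1: λ₁ = 1.646π²/1.7² ≈ 5.621
  n=2: λ₂ = 6.584π²/1.7² ≈ 22.485 (4× faster decay)
  n=3: λ₃ = 14.814π²/1.7² ≈ 50.591 (9× faster decay)
As t → ∞, higher modes decay exponentially faster. The n=1 mode dominates: φ ~ c₁ sin(πx/1.7) e^{-λ₁t}.
Decay rate: λ₁ = 1.646π²/1.7² ≈ 5.621.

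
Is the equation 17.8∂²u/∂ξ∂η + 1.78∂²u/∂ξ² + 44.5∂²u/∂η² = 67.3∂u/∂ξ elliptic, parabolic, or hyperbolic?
Rewriting in standard form: 1.78∂²u/∂ξ² + 17.8∂²u/∂ξ∂η + 44.5∂²u/∂η² - 67.3∂u/∂ξ = 0. Computing B² - 4AC with A = 1.78, B = 17.8, C = 44.5: discriminant = 0 (zero). Answer: parabolic.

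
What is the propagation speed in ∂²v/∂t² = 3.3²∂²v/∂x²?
Speed = 3.3. Information travels along characteristics x = x₀ ± 3.3t.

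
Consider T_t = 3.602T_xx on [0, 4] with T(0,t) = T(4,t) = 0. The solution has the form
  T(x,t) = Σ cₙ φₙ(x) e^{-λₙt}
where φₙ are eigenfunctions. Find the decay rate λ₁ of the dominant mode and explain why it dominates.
Eigenvalues: λₙ = 3.602n²π²/4².
First three modes:
  n=1: λ₁ = 3.602π²/4² ≈ 2.222
  n=2: λ₂ = 14.408π²/4² ≈ 8.888 (4× faster decay)
  n=3: λ₃ = 32.418π²/4² ≈ 19.997 (9× faster decay)
As t → ∞, higher modes decay exponentially faster. The n=1 mode dominates: T ~ c₁ sin(πx/4) e^{-λ₁t}.
Decay rate: λ₁ = 3.602π²/4² ≈ 2.222.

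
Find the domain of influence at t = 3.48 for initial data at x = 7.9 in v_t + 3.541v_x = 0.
At x = 20.22268. The characteristic carries data from (7.9, 0) to (20.22268, 3.48).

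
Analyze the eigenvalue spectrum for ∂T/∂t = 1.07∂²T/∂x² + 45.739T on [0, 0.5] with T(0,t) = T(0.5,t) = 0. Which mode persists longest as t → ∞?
Eigenvalues: λₙ = 1.07n²π²/0.5² - 45.739.
First three modes:
  n=1: λ₁ = 1.07π²/0.5² - 45.739 ≈ -3.497
  n=2: λ₂ = 4.28π²/0.5² - 45.739 ≈ 123.229
  n=3: λ₃ = 9.63π²/0.5² - 45.739 ≈ 334.438
Since 1.07π²/0.5² ≈ 42.242 < 45.739, λ₁ < 0.
The n=1 mode grows fastest (−λₙ is largest for n=1) → dominates.
Asymptotic: T ~ c₁ sin(πx/0.5) e^{3.497t} (exponential growth at rate −λ₁ ≈ 3.497).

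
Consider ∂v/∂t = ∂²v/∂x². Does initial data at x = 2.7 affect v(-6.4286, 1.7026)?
Yes, for any finite x. The heat equation has infinite propagation speed, so all initial data affects all points at any t > 0.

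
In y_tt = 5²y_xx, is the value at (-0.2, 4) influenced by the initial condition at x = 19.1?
Yes. The domain of dependence is [-20.2, 19.8], and 19.1 ∈ [-20.2, 19.8].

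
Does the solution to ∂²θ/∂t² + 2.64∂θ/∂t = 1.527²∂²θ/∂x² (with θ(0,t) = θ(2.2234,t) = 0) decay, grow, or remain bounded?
θ → 0. Damping (γ=2.64) dissipates energy; oscillations decay exponentially.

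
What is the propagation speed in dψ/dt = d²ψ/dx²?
Infinite. The heat equation is parabolic, not hyperbolic, so disturbances propagate instantly.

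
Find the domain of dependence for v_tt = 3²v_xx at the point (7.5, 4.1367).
Domain of dependence: [-4.9101, 19.9101]. Signals travel at speed 3, so data within |x - 7.5| ≤ 3·4.1367 = 12.4101 can reach the point.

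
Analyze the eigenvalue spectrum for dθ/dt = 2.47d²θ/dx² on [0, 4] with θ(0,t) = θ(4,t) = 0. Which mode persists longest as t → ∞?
Eigenvalues: λₙ = 2.47n²π²/4².
First three modes:
  n=1: λ₁ = 2.47π²/4² ≈ 1.524
  n=2: λ₂ = 9.88π²/4² ≈ 6.094 (4× faster decay)
  n=3: λ₃ = 22.23π²/4² ≈ 13.713 (9× faster decay)
As t → ∞, higher modes decay exponentially faster. The n=1 mode dominates: θ ~ c₁ sin(πx/4) e^{-λ₁t}.
Decay rate: λ₁ = 2.47π²/4² ≈ 1.524.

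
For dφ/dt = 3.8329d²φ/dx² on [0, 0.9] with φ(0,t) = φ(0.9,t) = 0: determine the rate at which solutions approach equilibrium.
Eigenvalues: λₙ = 3.8329n²π²/0.9².
First three modes:
  n=1: λ₁ = 3.8329π²/0.9² ≈ 46.703
  n=2: λ₂ = 15.3316π²/0.9² ≈ 186.811 (4× faster decay)
  n=3: λ₃ = 34.4961π²/0.9² ≈ 420.325 (9× faster decay)
As t → ∞, higher modes decay exponentially faster. The n=1 mode dominates: φ ~ c₁ sin(πx/0.9) e^{-λ₁t}.
Decay rate: λ₁ = 3.8329π²/0.9² ≈ 46.703.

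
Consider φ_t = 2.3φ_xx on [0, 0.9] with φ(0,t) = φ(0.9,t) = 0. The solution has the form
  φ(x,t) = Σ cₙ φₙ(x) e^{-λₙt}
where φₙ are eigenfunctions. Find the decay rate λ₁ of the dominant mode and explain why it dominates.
Eigenvalues: λₙ = 2.3n²π²/0.9².
First three modes:
  n=1: λ₁ = 2.3π²/0.9² ≈ 28.025
  n=2: λ₂ = 9.2π²/0.9² ≈ 112.099 (4× faster decay)
  n=3: λ₃ = 20.7π²/0.9² ≈ 252.223 (9× faster decay)
As t → ∞, higher modes decay exponentially faster. The n=1 mode dominates: φ ~ c₁ sin(πx/0.9) e^{-λ₁t}.
Decay rate: λ₁ = 2.3π²/0.9² ≈ 28.025.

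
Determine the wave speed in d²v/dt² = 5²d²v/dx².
Speed = 5. Information travels along characteristics x = x₀ ± 5t.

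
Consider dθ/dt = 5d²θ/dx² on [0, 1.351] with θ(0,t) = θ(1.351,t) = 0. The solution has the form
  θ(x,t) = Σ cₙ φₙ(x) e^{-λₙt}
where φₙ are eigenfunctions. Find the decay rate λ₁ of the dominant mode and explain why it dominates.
Eigenvalues: λₙ = 5n²π²/1.351².
First three modes:
  n=1: λ₁ = 5π²/1.351² ≈ 27.037
  n=2: λ₂ = 20π²/1.351² ≈ 108.148 (4× faster decay)
  n=3: λ₃ = 45π²/1.351² ≈ 243.333 (9× faster decay)
As t → ∞, higher modes decay exponentially faster. The n=1 mode dominates: θ ~ c₁ sin(πx/1.351) e^{-λ₁t}.
Decay rate: λ₁ = 5π²/1.351² ≈ 27.037.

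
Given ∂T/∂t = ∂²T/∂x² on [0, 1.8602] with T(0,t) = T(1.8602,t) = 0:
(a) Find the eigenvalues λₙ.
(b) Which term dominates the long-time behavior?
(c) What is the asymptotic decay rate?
Eigenvalues: λₙ = n²π²/1.8602².
First three modes:
  n=1: λ₁ = π²/1.8602² ≈ 2.852
  n=2: λ₂ = 4π²/1.8602² ≈ 11.409 (4× faster decay)
  n=3: λ₃ = 9π²/1.8602² ≈ 25.67 (9× faster decay)
As t → ∞, higher modes decay exponentially faster. The n=1 mode dominates: T ~ c₁ sin(πx/1.8602) e^{-λ₁t}.
Decay rate: λ₁ = π²/1.8602² ≈ 2.852.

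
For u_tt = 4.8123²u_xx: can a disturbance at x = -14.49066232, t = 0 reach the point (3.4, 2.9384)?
No. The domain of dependence is [-10.74046232, 17.54046232], and -14.49066232 is outside this interval.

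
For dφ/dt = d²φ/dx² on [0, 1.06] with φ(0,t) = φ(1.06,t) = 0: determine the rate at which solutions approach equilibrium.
Eigenvalues: λₙ = n²π²/1.06².
First three modes:
  n=1: λ₁ = π²/1.06² ≈ 8.784
  n=2: λ₂ = 4π²/1.06² ≈ 35.136 (4× faster decay)
  n=3: λ₃ = 9π²/1.06² ≈ 79.055 (9× faster decay)
As t → ∞, higher modes decay exponentially faster. The n=1 mode dominates: φ ~ c₁ sin(πx/1.06) e^{-λ₁t}.
Decay rate: λ₁ = π²/1.06² ≈ 8.784.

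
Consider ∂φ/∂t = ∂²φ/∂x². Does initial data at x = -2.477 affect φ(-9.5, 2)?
Yes, for any finite x. The heat equation has infinite propagation speed, so all initial data affects all points at any t > 0.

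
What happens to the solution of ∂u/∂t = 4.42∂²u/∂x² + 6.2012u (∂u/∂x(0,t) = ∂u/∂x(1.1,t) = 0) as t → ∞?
u grows unboundedly. With Neumann BCs the constant mode has diffusion eigenvalue 0, so any r > 0 makes it grow like e^(6.2012t); solution grows exponentially.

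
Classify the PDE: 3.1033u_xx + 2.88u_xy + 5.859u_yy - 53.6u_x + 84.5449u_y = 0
A = 3.1033, B = 2.88, C = 5.859. Discriminant B² - 4AC = -64.4345388. Since -64.4345388 < 0, elliptic.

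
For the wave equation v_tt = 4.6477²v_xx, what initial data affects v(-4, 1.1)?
Domain of dependence: [-9.11247, 1.11247]. Signals travel at speed 4.6477, so data within |x - -4| ≤ 4.6477·1.1 = 5.11247 can reach the point.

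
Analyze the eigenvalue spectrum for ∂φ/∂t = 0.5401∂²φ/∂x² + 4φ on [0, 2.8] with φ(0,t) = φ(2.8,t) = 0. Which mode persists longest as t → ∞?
Eigenvalues: λₙ = 0.5401n²π²/2.8² - 4.
First three modes:
  n=1: λ₁ = 0.5401π²/2.8² - 4 ≈ -3.32
  n=2: λ₂ = 2.1604π²/2.8² - 4 ≈ -1.28
  n=3: λ₃ = 4.8609π²/2.8² - 4 ≈ 2.119
Since 0.5401π²/2.8² ≈ 0.68 < 4, λ₁ < 0.
The n=1 mode grows fastest (−λₙ is largest for n=1) → dominates.
Asymptotic: φ ~ c₁ sin(πx/2.8) e^{3.32t} (exponential growth at rate −λ₁ ≈ 3.32).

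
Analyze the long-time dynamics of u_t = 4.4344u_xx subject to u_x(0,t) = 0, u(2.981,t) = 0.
Long-time behavior: u → 0. Heat escapes through the Dirichlet boundary.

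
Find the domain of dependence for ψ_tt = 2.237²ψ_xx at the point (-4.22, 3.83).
Domain of dependence: [-12.78771, 4.34771]. Signals travel at speed 2.237, so data within |x - -4.22| ≤ 2.237·3.83 = 8.56771 can reach the point.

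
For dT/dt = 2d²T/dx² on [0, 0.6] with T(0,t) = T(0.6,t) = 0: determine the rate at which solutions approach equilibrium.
Eigenvalues: λₙ = 2n²π²/0.6².
First three modes:
  n=1: λ₁ = 2π²/0.6² ≈ 54.831
  n=2: λ₂ = 8π²/0.6² ≈ 219.325 (4× faster decay)
  n=3: λ₃ = 18π²/0.6² ≈ 493.48 (9× faster decay)
As t → ∞, higher modes decay exponentially faster. The n=1 mode dominates: T ~ c₁ sin(πx/0.6) e^{-λ₁t}.
Decay rate: λ₁ = 2π²/0.6² ≈ 54.831.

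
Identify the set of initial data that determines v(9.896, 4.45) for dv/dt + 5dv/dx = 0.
A single point: x = -12.354. The characteristic through (9.896, 4.45) is x - 5t = const, so x = 9.896 - 5·4.45 = -12.354.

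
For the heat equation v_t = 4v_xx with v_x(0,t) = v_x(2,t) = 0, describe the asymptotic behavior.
v → constant (steady state). Heat is conserved (no flux at boundaries); solution approaches the spatial average.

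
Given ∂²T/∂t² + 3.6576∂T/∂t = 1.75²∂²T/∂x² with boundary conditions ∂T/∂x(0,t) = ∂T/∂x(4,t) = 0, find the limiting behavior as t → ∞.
T → constant (steady state). Damping (γ=3.6576) dissipates the nonconstant modes; with Neumann BCs the spatial average obeys M''+γM'=0 and tends to a finite limit.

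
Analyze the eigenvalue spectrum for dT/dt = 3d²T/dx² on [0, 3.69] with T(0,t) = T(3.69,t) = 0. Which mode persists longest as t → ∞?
Eigenvalues: λₙ = 3n²π²/3.69².
First three modes:
  n=1: λ₁ = 3π²/3.69² ≈ 2.175
  n=2: λ₂ = 12π²/3.69² ≈ 8.698 (4× faster decay)
  n=3: λ₃ = 27π²/3.69² ≈ 19.571 (9× faster decay)
As t → ∞, higher modes decay exponentially faster. The n=1 mode dominates: T ~ c₁ sin(πx/3.69) e^{-λ₁t}.
Decay rate: λ₁ = 3π²/3.69² ≈ 2.175.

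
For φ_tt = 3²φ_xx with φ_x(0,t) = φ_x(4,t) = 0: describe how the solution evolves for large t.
φ oscillates about a mean that drifts linearly in t (generically unbounded; no decay). There is no damping, so the nonconstant modes persist as standing waves (energy conserved, no decay). But with Neumann conditions at both ends the constant mode has eigenvalue 0: the spatial mean M(t) of φ satisfies M'' = 0, so M(t) = M(0) + M'(0)·t. Unless the initial velocity has zero mean (∫φ_t(x,0)dx = 0), the solution grows linearly in t (unbounded, though not exponentially); if it does have zero mean, the solution stays bounded and simply oscillates.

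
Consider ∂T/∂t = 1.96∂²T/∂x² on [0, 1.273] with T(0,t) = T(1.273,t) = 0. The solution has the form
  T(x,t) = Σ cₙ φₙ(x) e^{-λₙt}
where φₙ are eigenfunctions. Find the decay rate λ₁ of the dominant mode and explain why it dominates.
Eigenvalues: λₙ = 1.96n²π²/1.273².
First three modes:
  n=1: λ₁ = 1.96π²/1.273² ≈ 11.937
  n=2: λ₂ = 7.84π²/1.273² ≈ 47.748 (4× faster decay)
  n=3: λ₃ = 17.64π²/1.273² ≈ 107.434 (9× faster decay)
As t → ∞, higher modes decay exponentially faster. The n=1 mode dominates: T ~ c₁ sin(πx/1.273) e^{-λ₁t}.
Decay rate: λ₁ = 1.96π²/1.273² ≈ 11.937.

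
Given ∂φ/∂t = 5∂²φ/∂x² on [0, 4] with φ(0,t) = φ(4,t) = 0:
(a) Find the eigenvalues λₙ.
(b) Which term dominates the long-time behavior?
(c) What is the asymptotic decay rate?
Eigenvalues: λₙ = 5n²π²/4².
First three modes:
  n=1: λ₁ = 5π²/4² ≈ 3.084
  n=2: λ₂ = 20π²/4² ≈ 12.337 (4× faster decay)
  n=3: λ₃ = 45π²/4² ≈ 27.758 (9× faster decay)
As t → ∞, higher modes decay exponentially faster. The n=1 mode dominates: φ ~ c₁ sin(πx/4) e^{-λ₁t}.
Decay rate: λ₁ = 5π²/4² ≈ 3.084.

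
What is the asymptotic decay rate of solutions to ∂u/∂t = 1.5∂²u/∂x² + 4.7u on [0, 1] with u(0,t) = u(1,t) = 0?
Eigenvalues: λₙ = 1.5n²π²/1² - 4.7.
First three modes:
  n=1: λ₁ = 1.5π² - 4.7 ≈ 10.104
  n=2: λ₂ = 6π² - 4.7 ≈ 54.518
  n=3: λ₃ = 13.5π² - 4.7 ≈ 128.54
Since 1.5π² ≈ 14.804 > 4.7, all λₙ > 0.
The n=1 mode decays slowest → dominates as t → ∞.
Asymptotic: u ~ c₁ sin(πx/1) e^{-λ₁t} with decay rate λ₁ ≈ 10.104.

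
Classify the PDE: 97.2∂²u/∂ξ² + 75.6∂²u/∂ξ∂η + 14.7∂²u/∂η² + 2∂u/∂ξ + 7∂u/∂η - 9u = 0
A = 97.2, B = 75.6, C = 14.7. Discriminant B² - 4AC = 0. Since 0 = 0, parabolic.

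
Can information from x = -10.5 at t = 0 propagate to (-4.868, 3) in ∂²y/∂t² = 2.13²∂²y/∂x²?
Yes. The domain of dependence is [-11.258, 1.522], and -10.5 ∈ [-11.258, 1.522].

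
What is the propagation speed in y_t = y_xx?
Infinite. The heat equation is parabolic, not hyperbolic, so disturbances propagate instantly.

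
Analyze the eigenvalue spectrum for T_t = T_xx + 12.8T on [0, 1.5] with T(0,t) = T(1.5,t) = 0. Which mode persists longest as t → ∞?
Eigenvalues: λₙ = n²π²/1.5² - 12.8.
First three modes:
  n=1: λ₁ = π²/1.5² - 12.8 ≈ -8.414
  n=2: λ₂ = 4π²/1.5² - 12.8 ≈ 4.746
  n=3: λ₃ = 9π²/1.5² - 12.8 ≈ 26.678
Since π²/1.5² ≈ 4.386 < 12.8, λ₁ < 0.
The n=1 mode grows fastest (−λₙ is largest for n=1) → dominates.
Asymptotic: T ~ c₁ sin(πx/1.5) e^{8.414t} (exponential growth at rate −λ₁ ≈ 8.414).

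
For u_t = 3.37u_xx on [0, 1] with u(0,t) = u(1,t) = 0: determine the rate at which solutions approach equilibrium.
Eigenvalues: λₙ = 3.37n²π².
First three modes:
  n=1: λ₁ = 3.37π² ≈ 33.261
  n=2: λ₂ = 13.48π² ≈ 133.042 (4× faster decay)
  n=3: λ₃ = 30.33π² ≈ 299.345 (9× faster decay)
As t → ∞, higher modes decay exponentially faster. The n=1 mode dominates: u ~ c₁ sin(πx) e^{-λ₁t}.
Decay rate: λ₁ = 3.37π² ≈ 33.261.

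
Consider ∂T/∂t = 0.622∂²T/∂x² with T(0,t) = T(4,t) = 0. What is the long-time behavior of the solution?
As t → ∞, T → 0. Heat diffuses out through both boundaries.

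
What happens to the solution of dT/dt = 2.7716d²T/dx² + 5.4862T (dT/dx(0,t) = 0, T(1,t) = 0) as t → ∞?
T → 0. Diffusion dominates reaction (r=5.4862 < κπ²/(4L²)≈6.84); solution decays.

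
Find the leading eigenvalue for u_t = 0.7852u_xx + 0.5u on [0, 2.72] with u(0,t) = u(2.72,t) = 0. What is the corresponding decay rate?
Eigenvalues: λₙ = 0.7852n²π²/2.72² - 0.5.
First three modes:
  n=1: λ₁ = 0.7852π²/2.72² - 0.5 ≈ 0.547
  n=2: λ₂ = 3.1408π²/2.72² - 0.5 ≈ 3.69
  n=3: λ₃ = 7.0668π²/2.72² - 0.5 ≈ 8.927
Since 0.7852π²/2.72² ≈ 1.047 > 0.5, all λₙ > 0.
The n=1 mode decays slowest → dominates as t → ∞.
Asymptotic: u ~ c₁ sin(πx/2.72) e^{-λ₁t} with decay rate λ₁ ≈ 0.547.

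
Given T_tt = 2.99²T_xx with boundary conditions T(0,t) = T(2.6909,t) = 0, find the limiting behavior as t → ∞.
T oscillates (no decay). Energy is conserved; the solution oscillates indefinitely as standing waves.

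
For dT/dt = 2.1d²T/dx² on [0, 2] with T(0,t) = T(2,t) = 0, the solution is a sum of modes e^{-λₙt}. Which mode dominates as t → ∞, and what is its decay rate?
Eigenvalues: λₙ = 2.1n²π²/2².
First three modes:
  n=1: λ₁ = 2.1π²/2² ≈ 5.182
  n=2: λ₂ = 8.4π²/2² ≈ 20.726 (4× faster decay)
  n=3: λ₃ = 18.9π²/2² ≈ 46.634 (9× faster decay)
As t → ∞, higher modes decay exponentially faster. The n=1 mode dominates: T ~ c₁ sin(πx/2) e^{-λ₁t}.
Decay rate: λ₁ = 2.1π²/2² ≈ 5.182.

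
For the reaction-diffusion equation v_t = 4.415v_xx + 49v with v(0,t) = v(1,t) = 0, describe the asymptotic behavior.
v grows unboundedly. Reaction dominates diffusion (r=49 > κπ²/L²≈43.57); solution grows exponentially.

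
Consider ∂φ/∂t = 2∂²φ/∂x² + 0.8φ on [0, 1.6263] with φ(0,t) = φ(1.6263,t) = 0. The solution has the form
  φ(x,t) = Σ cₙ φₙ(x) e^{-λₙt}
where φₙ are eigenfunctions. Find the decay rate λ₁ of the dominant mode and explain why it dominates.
Eigenvalues: λₙ = 2n²π²/1.6263² - 0.8.
First three modes:
  n=1: λ₁ = 2π²/1.6263² - 0.8 ≈ 6.663
  n=2: λ₂ = 8π²/1.6263² - 0.8 ≈ 29.053
  n=3: λ₃ = 18π²/1.6263² - 0.8 ≈ 66.369
Since 2π²/1.6263² ≈ 7.463 > 0.8, all λₙ > 0.
The n=1 mode decays slowest → dominates as t → ∞.
Asymptotic: φ ~ c₁ sin(πx/1.6263) e^{-λ₁t} with decay rate λ₁ ≈ 6.663.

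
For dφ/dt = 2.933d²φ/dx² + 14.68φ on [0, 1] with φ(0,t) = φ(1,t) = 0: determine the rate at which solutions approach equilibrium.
Eigenvalues: λₙ = 2.933n²π²/1² - 14.68.
First three modes:
  n=1: λ₁ = 2.933π² - 14.68 ≈ 14.268
  n=2: λ₂ = 11.732π² - 14.68 ≈ 101.11
  n=3: λ₃ = 26.397π² - 14.68 ≈ 245.848
Since 2.933π² ≈ 28.948 > 14.68, all λₙ > 0.
The n=1 mode decays slowest → dominates as t → ∞.
Asymptotic: φ ~ c₁ sin(πx/1) e^{-λ₁t} with decay rate λ₁ ≈ 14.268.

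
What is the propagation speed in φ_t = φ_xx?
Infinite. The heat equation is parabolic, not hyperbolic, so disturbances propagate instantly.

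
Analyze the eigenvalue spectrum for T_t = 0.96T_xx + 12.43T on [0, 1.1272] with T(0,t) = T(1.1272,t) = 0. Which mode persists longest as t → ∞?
Eigenvalues: λₙ = 0.96n²π²/1.1272² - 12.43.
First three modes:
  n=1: λ₁ = 0.96π²/1.1272² - 12.43 ≈ -4.973
  n=2: λ₂ = 3.84π²/1.1272² - 12.43 ≈ 17.398
  n=3: λ₃ = 8.64π²/1.1272² - 12.43 ≈ 54.684
Since 0.96π²/1.1272² ≈ 7.457 < 12.43, λ₁ < 0.
The n=1 mode grows fastest (−λₙ is largest for n=1) → dominates.
Asymptotic: T ~ c₁ sin(πx/1.1272) e^{4.973t} (exponential growth at rate −λ₁ ≈ 4.973).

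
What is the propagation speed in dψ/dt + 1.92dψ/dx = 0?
Speed = 1.92. Information travels along x - 1.92t = const (rightward).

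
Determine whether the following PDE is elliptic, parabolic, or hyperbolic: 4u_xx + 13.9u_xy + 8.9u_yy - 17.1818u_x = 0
Coefficients: A = 4, B = 13.9, C = 8.9. B² - 4AC = 50.81, which is positive, so the equation is hyperbolic.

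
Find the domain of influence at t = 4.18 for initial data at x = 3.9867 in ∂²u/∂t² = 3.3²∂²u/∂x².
Domain of influence: [-9.8073, 17.7807]. Data at x = 3.9867 spreads outward at speed 3.3.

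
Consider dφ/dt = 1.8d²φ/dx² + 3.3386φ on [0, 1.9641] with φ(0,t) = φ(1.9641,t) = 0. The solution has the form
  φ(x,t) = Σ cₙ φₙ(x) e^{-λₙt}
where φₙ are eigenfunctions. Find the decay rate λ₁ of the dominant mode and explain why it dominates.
Eigenvalues: λₙ = 1.8n²π²/1.9641² - 3.3386.
First three modes:
  n=1: λ₁ = 1.8π²/1.9641² - 3.3386 ≈ 1.267
  n=2: λ₂ = 7.2π²/1.9641² - 3.3386 ≈ 15.082
  n=3: λ₃ = 16.2π²/1.9641² - 3.3386 ≈ 38.108
Since 1.8π²/1.9641² ≈ 4.605 > 3.3386, all λₙ > 0.
The n=1 mode decays slowest → dominates as t → ∞.
Asymptotic: φ ~ c₁ sin(πx/1.9641) e^{-λ₁t} with decay rate λ₁ ≈ 1.267.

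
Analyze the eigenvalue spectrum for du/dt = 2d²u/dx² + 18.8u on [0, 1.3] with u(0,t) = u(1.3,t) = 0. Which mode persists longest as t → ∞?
Eigenvalues: λₙ = 2n²π²/1.3² - 18.8.
First three modes:
  n=1: λ₁ = 2π²/1.3² - 18.8 ≈ -7.12
  n=2: λ₂ = 8π²/1.3² - 18.8 ≈ 27.92
  n=3: λ₃ = 18π²/1.3² - 18.8 ≈ 86.32
Since 2π²/1.3² ≈ 11.68 < 18.8, λ₁ < 0.
The n=1 mode grows fastest (−λₙ is largest for n=1) → dominates.
Asymptotic: u ~ c₁ sin(πx/1.3) e^{7.12t} (exponential growth at rate −λ₁ ≈ 7.12).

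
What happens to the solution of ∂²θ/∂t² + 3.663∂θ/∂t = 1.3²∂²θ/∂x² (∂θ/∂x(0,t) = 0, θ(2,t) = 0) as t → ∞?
θ → 0. Damping (γ=3.663) dissipates energy; oscillations decay exponentially.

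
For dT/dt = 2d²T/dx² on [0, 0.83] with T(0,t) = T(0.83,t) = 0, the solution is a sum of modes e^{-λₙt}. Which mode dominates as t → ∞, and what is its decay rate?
Eigenvalues: λₙ = 2n²π²/0.83².
First three modes:
  n=1: λ₁ = 2π²/0.83² ≈ 28.653
  n=2: λ₂ = 8π²/0.83² ≈ 114.613 (4× faster decay)
  n=3: λ₃ = 18π²/0.83² ≈ 257.879 (9× faster decay)
As t → ∞, higher modes decay exponentially faster. The n=1 mode dominates: T ~ c₁ sin(πx/0.83) e^{-λ₁t}.
Decay rate: λ₁ = 2π²/0.83² ≈ 28.653.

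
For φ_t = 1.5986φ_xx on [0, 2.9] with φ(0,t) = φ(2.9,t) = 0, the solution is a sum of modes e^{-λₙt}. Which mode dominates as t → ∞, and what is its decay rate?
Eigenvalues: λₙ = 1.5986n²π²/2.9².
First three modes:
  n=1: λ₁ = 1.5986π²/2.9² ≈ 1.876
  n=2: λ₂ = 6.3944π²/2.9² ≈ 7.504 (4× faster decay)
  n=3: λ₃ = 14.3874π²/2.9² ≈ 16.884 (9× faster decay)
As t → ∞, higher modes decay exponentially faster. The n=1 mode dominates: φ ~ c₁ sin(πx/2.9) e^{-λ₁t}.
Decay rate: λ₁ = 1.5986π²/2.9² ≈ 1.876.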